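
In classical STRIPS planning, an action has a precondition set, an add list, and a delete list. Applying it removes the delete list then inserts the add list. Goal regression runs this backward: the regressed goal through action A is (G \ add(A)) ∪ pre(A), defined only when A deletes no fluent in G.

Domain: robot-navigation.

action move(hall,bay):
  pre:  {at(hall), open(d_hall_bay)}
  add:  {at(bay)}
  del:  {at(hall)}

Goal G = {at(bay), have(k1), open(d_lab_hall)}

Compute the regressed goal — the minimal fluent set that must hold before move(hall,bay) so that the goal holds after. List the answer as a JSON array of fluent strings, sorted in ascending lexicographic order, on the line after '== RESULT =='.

Compute (G \ add) ∪ pre:
  G ∩ del = {}  (empty — regression defined)
  G \ add = {at(bay), have(k1), open(d_lab_hall)} \ {at(bay)} = {have(k1), open(d_lab_hall)}
  ∪ pre   = {have(k1), open(d_lab_hall)} ∪ {at(hall), open(d_hall_bay)}
          = {at(hall), have(k1), open(d_hall_bay), open(d_lab_hall)}

== RESULT ==
["at(hall)", "have(k1)", "open(d_hall_bay)", "open(d_lab_hall)"]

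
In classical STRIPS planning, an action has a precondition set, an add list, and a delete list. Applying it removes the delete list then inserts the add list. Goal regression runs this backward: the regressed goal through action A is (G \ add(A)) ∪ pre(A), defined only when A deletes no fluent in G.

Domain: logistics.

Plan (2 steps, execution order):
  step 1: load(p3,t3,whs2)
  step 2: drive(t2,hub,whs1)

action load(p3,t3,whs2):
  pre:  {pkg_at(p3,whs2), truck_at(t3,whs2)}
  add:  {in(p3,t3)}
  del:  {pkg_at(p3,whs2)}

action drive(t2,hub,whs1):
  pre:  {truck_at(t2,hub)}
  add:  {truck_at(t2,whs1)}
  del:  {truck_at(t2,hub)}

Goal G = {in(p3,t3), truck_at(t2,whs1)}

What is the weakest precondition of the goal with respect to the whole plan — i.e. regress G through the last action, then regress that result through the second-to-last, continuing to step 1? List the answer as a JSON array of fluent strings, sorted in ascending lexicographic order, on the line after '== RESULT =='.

Regress step by step:
  through step 2 (drive(t2,hub,whs1)): drop {truck_at(t2,whs1)}, keep {in(p3,t3)}, require {truck_at(t2,hub)}
    → {in(p3,t3), truck_at(t2,hub)}
  through step 1 (load(p3,t3,whs2)): drop {in(p3,t3)}, keep {truck_at(t2,hub)}, require {pkg_at(p3,whs2), truck_at(t3,whs2)}
    → {pkg_at(p3,whs2), truck_at(t2,hub), truck_at(t3,whs2)}

== RESULT ==
["pkg_at(p3,whs2)", "truck_at(t2,hub)", "truck_at(t3,whs2)"]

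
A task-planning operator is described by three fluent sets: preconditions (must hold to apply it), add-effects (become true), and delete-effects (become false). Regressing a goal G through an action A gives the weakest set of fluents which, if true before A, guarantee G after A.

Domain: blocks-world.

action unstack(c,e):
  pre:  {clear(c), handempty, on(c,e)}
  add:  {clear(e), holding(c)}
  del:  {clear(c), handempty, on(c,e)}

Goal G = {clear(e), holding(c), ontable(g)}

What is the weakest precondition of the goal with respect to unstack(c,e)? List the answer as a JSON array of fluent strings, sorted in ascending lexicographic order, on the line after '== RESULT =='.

Compute (G \ add) ∪ pre:
  G ∩ del = {}  (empty — regression defined)
  G \ add = {clear(e), holding(c), ontable(g)} \ {clear(e), holding(c)} = {ontable(g)}
  ∪ pre   = {ontable(g)} ∪ {clear(c), handempty, on(c,e)}
          = {clear(c), handempty, on(c,e), ontable(g)}

== RESULT ==
["clear(c)", "handempty", "on(c,e)", "ontable(g)"]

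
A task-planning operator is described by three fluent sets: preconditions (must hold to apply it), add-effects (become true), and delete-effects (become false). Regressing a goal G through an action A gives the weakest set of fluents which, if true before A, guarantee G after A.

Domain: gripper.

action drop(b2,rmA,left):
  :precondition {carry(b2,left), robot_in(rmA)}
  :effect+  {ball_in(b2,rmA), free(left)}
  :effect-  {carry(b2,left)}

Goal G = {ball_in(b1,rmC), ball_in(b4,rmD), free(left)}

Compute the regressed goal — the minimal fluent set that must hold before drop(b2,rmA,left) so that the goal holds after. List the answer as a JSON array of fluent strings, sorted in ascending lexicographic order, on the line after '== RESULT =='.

Regress:
  G ∩ del = {}  (empty — regression defined)
  G \ add = {ball_in(b1,rmC), ball_in(b4,rmD), free(left)} \ {ball_in(b2,rmA), free(left)} = {ball_in(b1,rmC), ball_in(b4,rmD)}
  ∪ pre   = {ball_in(b1,rmC), ball_in(b4,rmD)} ∪ {carry(b2,left), robot_in(rmA)}
          = {ball_in(b1,rmC), ball_in(b4,rmD), carry(b2,left), robot_in(rmA)}

== RESULT ==
["ball_in(b1,rmC)", "ball_in(b4,rmD)", "carry(b2,left)", "robot_in(rmA)"]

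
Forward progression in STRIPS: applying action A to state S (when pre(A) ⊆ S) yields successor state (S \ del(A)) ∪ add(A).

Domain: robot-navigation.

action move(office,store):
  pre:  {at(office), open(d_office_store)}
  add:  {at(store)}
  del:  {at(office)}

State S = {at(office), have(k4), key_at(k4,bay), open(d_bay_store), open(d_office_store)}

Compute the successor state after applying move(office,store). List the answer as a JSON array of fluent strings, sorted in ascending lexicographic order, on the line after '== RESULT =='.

Compute (S \ del) ∪ add:
  pre ⊆ S: {at(office), open(d_office_store)} ⊆ S  — applicable
  S \ del = {have(k4), key_at(k4,bay), open(d_bay_store), open(d_office_store)}
  ∪ add   = {at(store), have(k4), key_at(k4,bay), open(d_bay_store), open(d_office_store)}

== RESULT ==
["at(store)", "have(k4)", "key_at(k4,bay)", "open(d_bay_store)", "open(d_office_store)"]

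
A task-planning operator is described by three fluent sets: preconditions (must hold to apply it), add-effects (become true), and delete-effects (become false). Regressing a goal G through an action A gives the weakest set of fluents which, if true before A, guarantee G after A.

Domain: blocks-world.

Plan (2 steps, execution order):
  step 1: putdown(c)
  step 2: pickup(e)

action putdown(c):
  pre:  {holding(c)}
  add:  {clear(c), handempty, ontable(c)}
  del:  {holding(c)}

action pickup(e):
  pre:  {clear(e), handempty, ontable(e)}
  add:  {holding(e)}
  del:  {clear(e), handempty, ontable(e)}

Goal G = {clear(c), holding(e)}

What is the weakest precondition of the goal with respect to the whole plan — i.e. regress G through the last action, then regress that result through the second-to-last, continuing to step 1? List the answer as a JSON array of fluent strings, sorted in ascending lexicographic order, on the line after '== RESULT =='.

Regress step by step:
  through step 2 (pickup(e)): drop {holding(e)}, keep {clear(c)}, require {clear(e), handempty, ontable(e)}
    → {clear(c), clear(e), handempty, ontable(e)}
  through step 1 (putdown(c)): drop {clear(c), handempty}, keep {clear(e), ontable(e)}, require {holding(c)}
    → {clear(e), holding(c), ontable(e)}

== RESULT ==
["clear(e)", "holding(c)", "ontable(e)"]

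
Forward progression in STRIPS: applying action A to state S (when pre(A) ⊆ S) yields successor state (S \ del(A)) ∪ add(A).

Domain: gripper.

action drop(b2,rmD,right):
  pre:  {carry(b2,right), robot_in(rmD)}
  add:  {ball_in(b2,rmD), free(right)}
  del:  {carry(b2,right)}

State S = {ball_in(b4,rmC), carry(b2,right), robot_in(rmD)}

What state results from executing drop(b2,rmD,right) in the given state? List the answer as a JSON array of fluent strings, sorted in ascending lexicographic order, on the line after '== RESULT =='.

Compute (S \ del) ∪ add:
  pre ⊆ S: {carry(b2,right), robot_in(rmD)} ⊆ S  — applicable
  S \ del = {ball_in(b4,rmC), robot_in(rmD)}
  ∪ add   = {ball_in(b2,rmD), ball_in(b4,rmC), free(right), robot_in(rmD)}

== RESULT ==
["ball_in(b2,rmD)", "ball_in(b4,rmC)", "free(right)", "robot_in(rmD)"]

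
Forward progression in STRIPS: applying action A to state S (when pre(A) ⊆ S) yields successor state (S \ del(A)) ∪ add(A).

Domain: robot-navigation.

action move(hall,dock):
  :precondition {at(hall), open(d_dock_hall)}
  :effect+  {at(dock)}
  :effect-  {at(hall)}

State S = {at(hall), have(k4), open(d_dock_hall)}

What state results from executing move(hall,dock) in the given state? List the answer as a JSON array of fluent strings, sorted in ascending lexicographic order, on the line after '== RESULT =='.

Progress:
  pre ⊆ S: {at(hall), open(d_dock_hall)} ⊆ S  — applicable
  S \ del = {have(k4), open(d_dock_hall)}
  ∪ add   = {at(dock), have(k4), open(d_dock_hall)}

== RESULT ==
["at(dock)", "have(k4)", "open(d_dock_hall)"]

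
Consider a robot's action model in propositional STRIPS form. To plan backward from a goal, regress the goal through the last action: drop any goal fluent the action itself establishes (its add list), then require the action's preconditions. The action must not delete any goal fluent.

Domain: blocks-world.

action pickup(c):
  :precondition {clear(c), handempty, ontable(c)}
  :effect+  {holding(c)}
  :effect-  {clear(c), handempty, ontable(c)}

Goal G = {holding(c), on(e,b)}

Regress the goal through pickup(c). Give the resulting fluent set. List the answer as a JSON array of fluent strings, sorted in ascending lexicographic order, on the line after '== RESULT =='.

Compute (G \ add) ∪ pre:
  G ∩ del = {}  (empty — regression defined)
  G \ add = {holding(c), on(e,b)} \ {holding(c)} = {on(e,b)}
  ∪ pre   = {on(e,b)} ∪ {clear(c), handempty, ontable(c)}
          = {clear(c), handempty, on(e,b), ontable(c)}

== RESULT ==
["clear(c)", "handempty", "on(e,b)", "ontable(c)"]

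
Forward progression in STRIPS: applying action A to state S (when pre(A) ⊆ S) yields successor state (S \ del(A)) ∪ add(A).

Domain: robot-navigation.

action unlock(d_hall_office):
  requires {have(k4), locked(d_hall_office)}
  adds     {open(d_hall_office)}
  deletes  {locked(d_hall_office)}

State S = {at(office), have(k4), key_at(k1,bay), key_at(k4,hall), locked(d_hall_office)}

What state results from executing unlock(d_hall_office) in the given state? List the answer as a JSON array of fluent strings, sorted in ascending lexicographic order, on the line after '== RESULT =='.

Compute (S \ del) ∪ add:
  pre ⊆ S: {have(k4), locked(d_hall_office)} ⊆ S  — applicable
  S \ del = {at(office), have(k4), key_at(k1,bay), key_at(k4,hall)}
  ∪ add   = {at(office), have(k4), key_at(k1,bay), key_at(k4,hall), open(d_hall_office)}

== RESULT ==
["at(office)", "have(k4)", "key_at(k1,bay)", "key_at(k4,hall)", "open(d_hall_office)"]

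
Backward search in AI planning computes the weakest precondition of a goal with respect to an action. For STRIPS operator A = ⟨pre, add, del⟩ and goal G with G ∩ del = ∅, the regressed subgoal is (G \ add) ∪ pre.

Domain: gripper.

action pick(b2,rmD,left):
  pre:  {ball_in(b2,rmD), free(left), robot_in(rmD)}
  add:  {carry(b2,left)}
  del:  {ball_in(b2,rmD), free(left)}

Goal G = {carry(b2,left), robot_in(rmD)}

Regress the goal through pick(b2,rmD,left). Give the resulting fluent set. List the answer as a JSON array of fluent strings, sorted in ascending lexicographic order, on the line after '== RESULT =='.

Regress:
  G ∩ del = {}  (empty — regression defined)
  G \ add = {carry(b2,left), robot_in(rmD)} \ {carry(b2,left)} = {robot_in(rmD)}
  ∪ pre   = {robot_in(rmD)} ∪ {ball_in(b2,rmD), free(left), robot_in(rmD)}
          = {ball_in(b2,rmD), free(left), robot_in(rmD)}

== RESULT ==
["ball_in(b2,rmD)", "free(left)", "robot_in(rmD)"]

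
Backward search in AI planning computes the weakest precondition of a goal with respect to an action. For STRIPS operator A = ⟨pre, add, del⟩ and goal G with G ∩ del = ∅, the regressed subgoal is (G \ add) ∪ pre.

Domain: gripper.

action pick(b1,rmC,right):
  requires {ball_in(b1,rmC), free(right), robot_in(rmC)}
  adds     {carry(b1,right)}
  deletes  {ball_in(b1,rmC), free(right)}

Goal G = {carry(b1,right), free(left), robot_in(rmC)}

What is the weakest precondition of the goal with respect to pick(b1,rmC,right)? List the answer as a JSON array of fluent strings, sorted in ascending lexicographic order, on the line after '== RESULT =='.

Regress:
  G ∩ del = {}  (empty — regression defined)
  G \ add = {carry(b1,right), free(left), robot_in(rmC)} \ {carry(b1,right)} = {free(left), robot_in(rmC)}
  ∪ pre   = {free(left), robot_in(rmC)} ∪ {ball_in(b1,rmC), free(right), robot_in(rmC)}
          = {ball_in(b1,rmC), free(left), free(right), robot_in(rmC)}

== RESULT ==
["ball_in(b1,rmC)", "free(left)", "free(right)", "robot_in(rmC)"]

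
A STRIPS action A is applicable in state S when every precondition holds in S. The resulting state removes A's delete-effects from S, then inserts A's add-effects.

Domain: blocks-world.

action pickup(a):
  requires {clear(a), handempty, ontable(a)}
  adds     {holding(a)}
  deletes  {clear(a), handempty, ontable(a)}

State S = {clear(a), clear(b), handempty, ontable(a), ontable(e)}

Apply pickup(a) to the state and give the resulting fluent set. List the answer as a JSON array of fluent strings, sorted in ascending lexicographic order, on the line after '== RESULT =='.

Compute (S \ del) ∪ add:
  pre ⊆ S: {clear(a), handempty, ontable(a)} ⊆ S  — applicable
  S \ del = {clear(b), ontable(e)}
  ∪ add   = {clear(b), holding(a), ontable(e)}

== RESULT ==
["clear(b)", "holding(a)", "ontable(e)"]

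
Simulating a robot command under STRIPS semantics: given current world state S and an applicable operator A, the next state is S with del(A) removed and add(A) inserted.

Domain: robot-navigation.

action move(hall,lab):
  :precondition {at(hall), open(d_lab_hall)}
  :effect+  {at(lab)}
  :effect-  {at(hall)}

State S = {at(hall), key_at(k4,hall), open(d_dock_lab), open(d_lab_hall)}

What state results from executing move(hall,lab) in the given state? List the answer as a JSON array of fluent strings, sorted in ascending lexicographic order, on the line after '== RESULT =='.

Compute (S \ del) ∪ add:
  pre ⊆ S: {at(hall), open(d_lab_hall)} ⊆ S  — applicable
  S \ del = {key_at(k4,hall), open(d_dock_lab), open(d_lab_hall)}
  ∪ add   = {at(lab), key_at(k4,hall), open(d_dock_lab), open(d_lab_hall)}

== RESULT ==
["at(lab)", "key_at(k4,hall)", "open(d_dock_lab)", "open(d_lab_hall)"]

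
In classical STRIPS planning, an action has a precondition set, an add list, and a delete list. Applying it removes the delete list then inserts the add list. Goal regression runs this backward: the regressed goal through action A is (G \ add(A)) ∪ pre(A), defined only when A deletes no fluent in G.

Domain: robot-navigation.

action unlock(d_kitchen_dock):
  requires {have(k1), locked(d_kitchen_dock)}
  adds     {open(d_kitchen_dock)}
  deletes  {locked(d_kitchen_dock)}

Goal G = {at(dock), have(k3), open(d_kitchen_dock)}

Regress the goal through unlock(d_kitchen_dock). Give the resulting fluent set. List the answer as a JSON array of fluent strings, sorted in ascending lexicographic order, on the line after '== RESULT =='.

Regress:
  G ∩ del = {}  (empty — regression defined)
  G \ add = {at(dock), have(k3), open(d_kitchen_dock)} \ {open(d_kitchen_dock)} = {at(dock), have(k3)}
  ∪ pre   = {at(dock), have(k3)} ∪ {have(k1), locked(d_kitchen_dock)}
          = {at(dock), have(k1), have(k3), locked(d_kitchen_dock)}

== RESULT ==
["at(dock)", "have(k1)", "have(k3)", "locked(d_kitchen_dock)"]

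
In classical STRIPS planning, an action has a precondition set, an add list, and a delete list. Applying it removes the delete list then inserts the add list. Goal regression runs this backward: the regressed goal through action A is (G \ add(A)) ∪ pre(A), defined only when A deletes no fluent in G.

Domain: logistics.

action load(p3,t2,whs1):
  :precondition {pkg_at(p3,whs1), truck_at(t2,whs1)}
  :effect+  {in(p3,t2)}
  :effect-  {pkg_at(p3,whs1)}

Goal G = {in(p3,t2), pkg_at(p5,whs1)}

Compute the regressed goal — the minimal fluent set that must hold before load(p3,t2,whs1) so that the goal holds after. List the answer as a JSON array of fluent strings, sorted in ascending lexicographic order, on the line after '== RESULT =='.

Regress:
  G ∩ del = {}  (empty — regression defined)
  G \ add = {in(p3,t2), pkg_at(p5,whs1)} \ {in(p3,t2)} = {pkg_at(p5,whs1)}
  ∪ pre   = {pkg_at(p5,whs1)} ∪ {pkg_at(p3,whs1), truck_at(t2,whs1)}
          = {pkg_at(p3,whs1), pkg_at(p5,whs1), truck_at(t2,whs1)}

== RESULT ==
["pkg_at(p3,whs1)", "pkg_at(p5,whs1)", "truck_at(t2,whs1)"]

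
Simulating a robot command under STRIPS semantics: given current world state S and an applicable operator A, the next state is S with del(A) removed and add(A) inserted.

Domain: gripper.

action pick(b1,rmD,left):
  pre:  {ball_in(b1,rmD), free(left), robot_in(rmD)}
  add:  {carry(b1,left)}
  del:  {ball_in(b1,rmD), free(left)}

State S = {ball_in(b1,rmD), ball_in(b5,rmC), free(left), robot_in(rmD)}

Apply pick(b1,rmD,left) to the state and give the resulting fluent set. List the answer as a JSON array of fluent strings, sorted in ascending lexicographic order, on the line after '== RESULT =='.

Compute (S \ del) ∪ add:
  pre ⊆ S: {ball_in(b1,rmD), free(left), robot_in(rmD)} ⊆ S  — applicable
  S \ del = {ball_in(b5,rmC), robot_in(rmD)}
  ∪ add   = {ball_in(b5,rmC), carry(b1,left), robot_in(rmD)}

== RESULT ==
["ball_in(b5,rmC)", "carry(b1,left)", "robot_in(rmD)"]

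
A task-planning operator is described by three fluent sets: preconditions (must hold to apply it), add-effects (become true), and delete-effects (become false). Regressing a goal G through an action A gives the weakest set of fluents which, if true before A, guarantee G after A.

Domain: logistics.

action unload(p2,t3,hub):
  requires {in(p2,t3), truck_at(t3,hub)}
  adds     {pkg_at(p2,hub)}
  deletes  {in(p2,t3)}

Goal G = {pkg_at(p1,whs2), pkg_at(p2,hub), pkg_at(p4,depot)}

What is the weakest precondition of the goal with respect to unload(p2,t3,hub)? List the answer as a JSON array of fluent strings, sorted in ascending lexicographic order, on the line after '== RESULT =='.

Compute (G \ add) ∪ pre:
  G ∩ del = {}  (empty — regression defined)
  G \ add = {pkg_at(p1,whs2), pkg_at(p2,hub), pkg_at(p4,depot)} \ {pkg_at(p2,hub)} = {pkg_at(p1,whs2), pkg_at(p4,depot)}
  ∪ pre   = {pkg_at(p1,whs2), pkg_at(p4,depot)} ∪ {in(p2,t3), truck_at(t3,hub)}
          = {in(p2,t3), pkg_at(p1,whs2), pkg_at(p4,depot), truck_at(t3,hub)}

== RESULT ==
["in(p2,t3)", "pkg_at(p1,whs2)", "pkg_at(p4,depot)", "truck_at(t3,hub)"]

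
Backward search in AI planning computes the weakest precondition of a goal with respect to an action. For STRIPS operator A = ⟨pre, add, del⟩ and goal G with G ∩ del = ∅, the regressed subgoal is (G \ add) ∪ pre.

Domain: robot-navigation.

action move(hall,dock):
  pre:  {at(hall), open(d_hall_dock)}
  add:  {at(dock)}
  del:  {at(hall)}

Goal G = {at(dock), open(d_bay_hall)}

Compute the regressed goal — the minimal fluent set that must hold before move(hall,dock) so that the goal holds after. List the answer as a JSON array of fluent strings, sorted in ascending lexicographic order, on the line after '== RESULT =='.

Compute (G \ add) ∪ pre:
  G ∩ del = {}  (empty — regression defined)
  G \ add = {at(dock), open(d_bay_hall)} \ {at(dock)} = {open(d_bay_hall)}
  ∪ pre   = {open(d_bay_hall)} ∪ {at(hall), open(d_hall_dock)}
          = {at(hall), open(d_bay_hall), open(d_hall_dock)}

== RESULT ==
["at(hall)", "open(d_bay_hall)", "open(d_hall_dock)"]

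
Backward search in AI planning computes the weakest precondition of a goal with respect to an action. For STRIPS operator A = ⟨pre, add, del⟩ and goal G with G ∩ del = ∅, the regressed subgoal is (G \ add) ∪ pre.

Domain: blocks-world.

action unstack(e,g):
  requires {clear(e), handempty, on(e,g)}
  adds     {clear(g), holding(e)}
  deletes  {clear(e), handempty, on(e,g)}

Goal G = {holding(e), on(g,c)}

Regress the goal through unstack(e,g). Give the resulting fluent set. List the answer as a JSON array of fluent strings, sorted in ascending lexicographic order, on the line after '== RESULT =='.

Compute (G \ add) ∪ pre:
  G ∩ del = {}  (empty — regression defined)
  G \ add = {holding(e), on(g,c)} \ {clear(g), holding(e)} = {on(g,c)}
  ∪ pre   = {on(g,c)} ∪ {clear(e), handempty, on(e,g)}
          = {clear(e), handempty, on(e,g), on(g,c)}

== RESULT ==
["clear(e)", "handempty", "on(e,g)", "on(g,c)"]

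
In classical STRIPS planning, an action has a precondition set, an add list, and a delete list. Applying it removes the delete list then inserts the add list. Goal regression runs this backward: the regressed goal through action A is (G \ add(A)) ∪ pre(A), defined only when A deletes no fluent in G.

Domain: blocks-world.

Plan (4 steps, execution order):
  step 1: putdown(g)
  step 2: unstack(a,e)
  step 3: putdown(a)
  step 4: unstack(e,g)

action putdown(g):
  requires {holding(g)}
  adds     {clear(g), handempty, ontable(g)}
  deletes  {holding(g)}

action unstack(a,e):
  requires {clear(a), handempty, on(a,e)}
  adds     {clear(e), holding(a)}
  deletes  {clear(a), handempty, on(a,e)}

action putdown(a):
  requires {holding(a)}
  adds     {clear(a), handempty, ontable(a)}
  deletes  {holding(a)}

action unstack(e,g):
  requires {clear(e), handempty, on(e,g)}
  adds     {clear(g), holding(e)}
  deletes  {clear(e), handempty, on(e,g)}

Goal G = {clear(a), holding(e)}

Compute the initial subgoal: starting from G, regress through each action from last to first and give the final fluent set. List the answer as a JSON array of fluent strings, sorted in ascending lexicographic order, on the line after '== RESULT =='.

Work backward from the goal:
  through step 4 (unstack(e,g)): drop {holding(e)}, keep {clear(a)}, require {clear(e), handempty, on(e,g)}
    → {clear(a), clear(e), handempty, on(e,g)}
  through step 3 (putdown(a)): drop {clear(a), handempty}, keep {clear(e), on(e,g)}, require {holding(a)}
    → {clear(e), holding(a), on(e,g)}
  through step 2 (unstack(a,e)): drop {clear(e), holding(a)}, keep {on(e,g)}, require {clear(a), handempty, on(a,e)}
    → {clear(a), handempty, on(a,e), on(e,g)}
  through step 1 (putdown(g)): drop {handempty}, keep {clear(a), on(a,e), on(e,g)}, require {holding(g)}
    → {clear(a), holding(g), on(a,e), on(e,g)}

== RESULT ==
["clear(a)", "holding(g)", "on(a,e)", "on(e,g)"]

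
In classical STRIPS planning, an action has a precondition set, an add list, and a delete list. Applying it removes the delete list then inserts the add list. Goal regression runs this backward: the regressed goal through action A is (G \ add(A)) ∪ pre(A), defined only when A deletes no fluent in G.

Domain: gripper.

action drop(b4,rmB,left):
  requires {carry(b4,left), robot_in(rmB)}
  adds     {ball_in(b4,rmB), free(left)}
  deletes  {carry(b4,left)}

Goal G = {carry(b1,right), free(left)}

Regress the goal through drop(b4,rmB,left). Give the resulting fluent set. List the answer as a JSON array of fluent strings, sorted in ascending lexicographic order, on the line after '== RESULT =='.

Compute (G \ add) ∪ pre:
  G ∩ del = {}  (empty — regression defined)
  G \ add = {carry(b1,right), free(left)} \ {ball_in(b4,rmB), free(left)} = {carry(b1,right)}
  ∪ pre   = {carry(b1,right)} ∪ {carry(b4,left), robot_in(rmB)}
          = {carry(b1,right), carry(b4,left), robot_in(rmB)}

== RESULT ==
["carry(b1,right)", "carry(b4,left)", "robot_in(rmB)"]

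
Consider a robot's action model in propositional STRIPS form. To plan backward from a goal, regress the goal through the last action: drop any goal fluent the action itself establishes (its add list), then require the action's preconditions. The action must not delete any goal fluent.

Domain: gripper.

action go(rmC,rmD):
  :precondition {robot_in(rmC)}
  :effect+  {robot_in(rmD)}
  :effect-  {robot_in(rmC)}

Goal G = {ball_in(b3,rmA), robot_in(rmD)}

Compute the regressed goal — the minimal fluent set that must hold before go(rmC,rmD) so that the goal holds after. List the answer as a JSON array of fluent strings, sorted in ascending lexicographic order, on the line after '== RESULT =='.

Regress:
  G ∩ del = {}  (empty — regression defined)
  G \ add = {ball_in(b3,rmA), robot_in(rmD)} \ {robot_in(rmD)} = {ball_in(b3,rmA)}
  ∪ pre   = {ball_in(b3,rmA)} ∪ {robot_in(rmC)}
          = {ball_in(b3,rmA), robot_in(rmC)}

== RESULT ==
["ball_in(b3,rmA)", "robot_in(rmC)"]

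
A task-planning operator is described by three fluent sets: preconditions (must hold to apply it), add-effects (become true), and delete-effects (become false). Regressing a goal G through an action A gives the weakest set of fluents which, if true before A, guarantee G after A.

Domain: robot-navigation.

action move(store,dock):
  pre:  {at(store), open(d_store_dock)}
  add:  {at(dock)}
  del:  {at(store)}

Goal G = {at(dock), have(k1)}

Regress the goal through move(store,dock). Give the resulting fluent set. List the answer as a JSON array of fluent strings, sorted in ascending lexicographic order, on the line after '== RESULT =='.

Compute (G \ add) ∪ pre:
  G ∩ del = {}  (empty — regression defined)
  G \ add = {at(dock), have(k1)} \ {at(dock)} = {have(k1)}
  ∪ pre   = {have(k1)} ∪ {at(store), open(d_store_dock)}
          = {at(store), have(k1), open(d_store_dock)}

== RESULT ==
["at(store)", "have(k1)", "open(d_store_dock)"]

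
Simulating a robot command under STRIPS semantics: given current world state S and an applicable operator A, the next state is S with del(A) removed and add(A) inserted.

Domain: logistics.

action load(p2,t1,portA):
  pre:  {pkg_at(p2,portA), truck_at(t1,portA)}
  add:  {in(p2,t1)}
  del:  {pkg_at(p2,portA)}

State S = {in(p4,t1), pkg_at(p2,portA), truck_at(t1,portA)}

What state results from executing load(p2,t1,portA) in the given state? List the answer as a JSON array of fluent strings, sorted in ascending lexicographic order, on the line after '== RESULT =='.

Compute (S \ del) ∪ add:
  pre ⊆ S: {pkg_at(p2,portA), truck_at(t1,portA)} ⊆ S  — applicable
  S \ del = {in(p4,t1), truck_at(t1,portA)}
  ∪ add   = {in(p2,t1), in(p4,t1), truck_at(t1,portA)}

== RESULT ==
["in(p2,t1)", "in(p4,t1)", "truck_at(t1,portA)"]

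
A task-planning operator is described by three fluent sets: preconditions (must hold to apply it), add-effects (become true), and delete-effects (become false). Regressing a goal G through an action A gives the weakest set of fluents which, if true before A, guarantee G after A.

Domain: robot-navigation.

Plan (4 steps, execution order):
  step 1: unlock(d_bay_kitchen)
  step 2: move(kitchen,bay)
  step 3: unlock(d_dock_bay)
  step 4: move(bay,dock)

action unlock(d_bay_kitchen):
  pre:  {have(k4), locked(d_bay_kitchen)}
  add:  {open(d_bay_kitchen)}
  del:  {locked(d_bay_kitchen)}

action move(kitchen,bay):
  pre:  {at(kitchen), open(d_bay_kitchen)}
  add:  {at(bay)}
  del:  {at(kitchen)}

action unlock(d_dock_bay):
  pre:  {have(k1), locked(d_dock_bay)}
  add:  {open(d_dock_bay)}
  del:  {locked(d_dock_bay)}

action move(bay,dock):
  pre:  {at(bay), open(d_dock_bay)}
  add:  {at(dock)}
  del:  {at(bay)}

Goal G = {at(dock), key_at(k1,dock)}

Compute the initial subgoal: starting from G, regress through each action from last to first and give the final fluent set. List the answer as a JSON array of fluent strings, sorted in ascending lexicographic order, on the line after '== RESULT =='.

Regress step by step:
  through step 4 (move(bay,dock)): drop {at(dock)}, keep {key_at(k1,dock)}, require {at(bay), open(d_dock_bay)}
    → {at(bay), key_at(k1,dock), open(d_dock_bay)}
  through step 3 (unlock(d_dock_bay)): drop {open(d_dock_bay)}, keep {at(bay), key_at(k1,dock)}, require {have(k1), locked(d_dock_bay)}
    → {at(bay), have(k1), key_at(k1,dock), locked(d_dock_bay)}
  through step 2 (move(kitchen,bay)): drop {at(bay)}, keep {have(k1), key_at(k1,dock), locked(d_dock_bay)}, require {at(kitchen), open(d_bay_kitchen)}
    → {at(kitchen), have(k1), key_at(k1,dock), locked(d_dock_bay), open(d_bay_kitchen)}
  through step 1 (unlock(d_bay_kitchen)): drop {open(d_bay_kitchen)}, keep {at(kitchen), have(k1), key_at(k1,dock), locked(d_dock_bay)}, require {have(k4), locked(d_bay_kitchen)}
    → {at(kitchen), have(k1), have(k4), key_at(k1,dock), locked(d_bay_kitchen), locked(d_dock_bay)}

== RESULT ==
["at(kitchen)", "have(k1)", "have(k4)", "key_at(k1,dock)", "locked(d_bay_kitchen)", "locked(d_dock_bay)"]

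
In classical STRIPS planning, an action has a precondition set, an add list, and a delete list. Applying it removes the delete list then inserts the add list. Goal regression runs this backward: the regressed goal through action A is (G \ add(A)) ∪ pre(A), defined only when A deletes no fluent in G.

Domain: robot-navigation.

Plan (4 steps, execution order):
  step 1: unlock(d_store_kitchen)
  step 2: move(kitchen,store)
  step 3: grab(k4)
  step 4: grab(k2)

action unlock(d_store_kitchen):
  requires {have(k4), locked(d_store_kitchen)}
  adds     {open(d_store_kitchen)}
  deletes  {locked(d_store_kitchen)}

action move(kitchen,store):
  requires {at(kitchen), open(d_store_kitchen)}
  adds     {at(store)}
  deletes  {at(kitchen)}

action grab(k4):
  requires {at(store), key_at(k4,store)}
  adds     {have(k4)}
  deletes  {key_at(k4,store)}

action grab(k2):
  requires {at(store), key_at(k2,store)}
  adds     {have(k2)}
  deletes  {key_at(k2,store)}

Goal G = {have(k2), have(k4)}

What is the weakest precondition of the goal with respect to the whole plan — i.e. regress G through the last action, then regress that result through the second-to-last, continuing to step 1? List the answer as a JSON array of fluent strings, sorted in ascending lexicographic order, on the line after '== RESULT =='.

Regress step by step:
  through step 4 (grab(k2)): drop {have(k2)}, keep {have(k4)}, require {at(store), key_at(k2,store)}
    → {at(store), have(k4), key_at(k2,store)}
  through step 3 (grab(k4)): drop {have(k4)}, keep {at(store), key_at(k2,store)}, require {at(store), key_at(k4,store)}
    → {at(store), key_at(k2,store), key_at(k4,store)}
  through step 2 (move(kitchen,store)): drop {at(store)}, keep {key_at(k2,store), key_at(k4,store)}, require {at(kitchen), open(d_store_kitchen)}
    → {at(kitchen), key_at(k2,store), key_at(k4,store), open(d_store_kitchen)}
  through step 1 (unlock(d_store_kitchen)): drop {open(d_store_kitchen)}, keep {at(kitchen), key_at(k2,store), key_at(k4,store)}, require {have(k4), locked(d_store_kitchen)}
    → {at(kitchen), have(k4), key_at(k2,store), key_at(k4,store), locked(d_store_kitchen)}

== RESULT ==
["at(kitchen)", "have(k4)", "key_at(k2,store)", "key_at(k4,store)", "locked(d_store_kitchen)"]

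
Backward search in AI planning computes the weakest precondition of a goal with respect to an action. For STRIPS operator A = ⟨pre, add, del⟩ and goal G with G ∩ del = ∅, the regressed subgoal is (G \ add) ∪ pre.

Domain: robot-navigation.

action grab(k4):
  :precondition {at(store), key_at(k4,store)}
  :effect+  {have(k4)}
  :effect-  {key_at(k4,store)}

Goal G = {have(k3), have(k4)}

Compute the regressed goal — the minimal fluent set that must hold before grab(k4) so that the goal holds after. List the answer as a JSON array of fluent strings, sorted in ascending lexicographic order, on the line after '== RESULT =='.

Compute (G \ add) ∪ pre:
  G ∩ del = {}  (empty — regression defined)
  G \ add = {have(k3), have(k4)} \ {have(k4)} = {have(k3)}
  ∪ pre   = {have(k3)} ∪ {at(store), key_at(k4,store)}
          = {at(store), have(k3), key_at(k4,store)}

== RESULT ==
["at(store)", "have(k3)", "key_at(k4,store)"]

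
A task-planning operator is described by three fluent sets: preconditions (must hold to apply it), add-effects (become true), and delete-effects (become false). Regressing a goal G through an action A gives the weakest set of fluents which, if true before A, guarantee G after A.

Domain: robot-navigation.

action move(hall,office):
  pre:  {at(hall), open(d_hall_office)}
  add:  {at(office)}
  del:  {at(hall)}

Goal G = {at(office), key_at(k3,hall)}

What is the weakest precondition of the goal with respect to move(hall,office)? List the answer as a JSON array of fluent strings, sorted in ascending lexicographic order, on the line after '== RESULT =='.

Regress:
  G ∩ del = {}  (empty — regression defined)
  G \ add = {at(office), key_at(k3,hall)} \ {at(office)} = {key_at(k3,hall)}
  ∪ pre   = {key_at(k3,hall)} ∪ {at(hall), open(d_hall_office)}
          = {at(hall), key_at(k3,hall), open(d_hall_office)}

== RESULT ==
["at(hall)", "key_at(k3,hall)", "open(d_hall_office)"]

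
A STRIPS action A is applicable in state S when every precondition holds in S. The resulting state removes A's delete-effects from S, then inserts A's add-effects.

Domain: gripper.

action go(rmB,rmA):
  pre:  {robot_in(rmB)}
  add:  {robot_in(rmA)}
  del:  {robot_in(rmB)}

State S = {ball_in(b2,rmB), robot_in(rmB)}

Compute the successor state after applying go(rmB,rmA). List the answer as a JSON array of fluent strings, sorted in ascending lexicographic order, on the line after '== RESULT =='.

Progress:
  pre ⊆ S: {robot_in(rmB)} ⊆ S  — applicable
  S \ del = {ball_in(b2,rmB)}
  ∪ add   = {ball_in(b2,rmB), robot_in(rmA)}

== RESULT ==
["ball_in(b2,rmB)", "robot_in(rmA)"]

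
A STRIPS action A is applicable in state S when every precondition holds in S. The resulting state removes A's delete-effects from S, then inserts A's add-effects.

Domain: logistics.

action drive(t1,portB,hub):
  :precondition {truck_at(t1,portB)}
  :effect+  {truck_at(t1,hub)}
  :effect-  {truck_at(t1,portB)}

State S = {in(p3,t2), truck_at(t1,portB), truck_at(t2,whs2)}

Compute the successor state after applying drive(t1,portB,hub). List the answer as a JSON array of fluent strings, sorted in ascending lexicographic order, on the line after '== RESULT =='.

Compute (S \ del) ∪ add:
  pre ⊆ S: {truck_at(t1,portB)} ⊆ S  — applicable
  S \ del = {in(p3,t2), truck_at(t2,whs2)}
  ∪ add   = {in(p3,t2), truck_at(t1,hub), truck_at(t2,whs2)}

== RESULT ==
["in(p3,t2)", "truck_at(t1,hub)", "truck_at(t2,whs2)"]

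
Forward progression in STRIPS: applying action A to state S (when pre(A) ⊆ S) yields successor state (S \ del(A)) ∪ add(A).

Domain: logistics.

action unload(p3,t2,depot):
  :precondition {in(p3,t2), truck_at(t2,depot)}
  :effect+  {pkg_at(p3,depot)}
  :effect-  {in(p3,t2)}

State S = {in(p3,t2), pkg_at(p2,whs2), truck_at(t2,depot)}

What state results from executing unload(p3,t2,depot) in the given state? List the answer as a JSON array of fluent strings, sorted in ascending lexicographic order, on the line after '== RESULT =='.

Progress:
  pre ⊆ S: {in(p3,t2), truck_at(t2,depot)} ⊆ S  — applicable
  S \ del = {pkg_at(p2,whs2), truck_at(t2,depot)}
  ∪ add   = {pkg_at(p2,whs2), pkg_at(p3,depot), truck_at(t2,depot)}

== RESULT ==
["pkg_at(p2,whs2)", "pkg_at(p3,depot)", "truck_at(t2,depot)"]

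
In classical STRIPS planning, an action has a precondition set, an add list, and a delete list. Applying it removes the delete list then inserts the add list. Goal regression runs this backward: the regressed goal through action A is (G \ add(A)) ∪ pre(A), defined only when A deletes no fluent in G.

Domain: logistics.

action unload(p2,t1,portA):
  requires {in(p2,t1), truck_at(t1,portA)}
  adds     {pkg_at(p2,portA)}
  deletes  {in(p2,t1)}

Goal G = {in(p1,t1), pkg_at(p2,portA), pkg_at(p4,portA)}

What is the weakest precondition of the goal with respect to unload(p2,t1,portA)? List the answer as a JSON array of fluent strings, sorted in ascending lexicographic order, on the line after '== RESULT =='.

Regress:
  G ∩ del = {}  (empty — regression defined)
  G \ add = {in(p1,t1), pkg_at(p2,portA), pkg_at(p4,portA)} \ {pkg_at(p2,portA)} = {in(p1,t1), pkg_at(p4,portA)}
  ∪ pre   = {in(p1,t1), pkg_at(p4,portA)} ∪ {in(p2,t1), truck_at(t1,portA)}
          = {in(p1,t1), in(p2,t1), pkg_at(p4,portA), truck_at(t1,portA)}

== RESULT ==
["in(p1,t1)", "in(p2,t1)", "pkg_at(p4,portA)", "truck_at(t1,portA)"]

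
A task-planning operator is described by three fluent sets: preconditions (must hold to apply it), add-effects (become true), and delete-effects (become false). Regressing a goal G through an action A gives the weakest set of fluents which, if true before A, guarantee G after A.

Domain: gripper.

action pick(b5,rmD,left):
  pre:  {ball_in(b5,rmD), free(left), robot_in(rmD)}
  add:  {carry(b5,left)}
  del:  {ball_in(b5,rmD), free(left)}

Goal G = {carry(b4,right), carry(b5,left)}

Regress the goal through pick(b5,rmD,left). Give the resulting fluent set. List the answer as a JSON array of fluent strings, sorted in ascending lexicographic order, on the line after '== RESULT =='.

Compute (G \ add) ∪ pre:
  G ∩ del = {}  (empty — regression defined)
  G \ add = {carry(b4,right), carry(b5,left)} \ {carry(b5,left)} = {carry(b4,right)}
  ∪ pre   = {carry(b4,right)} ∪ {ball_in(b5,rmD), free(left), robot_in(rmD)}
          = {ball_in(b5,rmD), carry(b4,right), free(left), robot_in(rmD)}

== RESULT ==
["ball_in(b5,rmD)", "carry(b4,right)", "free(left)", "robot_in(rmD)"]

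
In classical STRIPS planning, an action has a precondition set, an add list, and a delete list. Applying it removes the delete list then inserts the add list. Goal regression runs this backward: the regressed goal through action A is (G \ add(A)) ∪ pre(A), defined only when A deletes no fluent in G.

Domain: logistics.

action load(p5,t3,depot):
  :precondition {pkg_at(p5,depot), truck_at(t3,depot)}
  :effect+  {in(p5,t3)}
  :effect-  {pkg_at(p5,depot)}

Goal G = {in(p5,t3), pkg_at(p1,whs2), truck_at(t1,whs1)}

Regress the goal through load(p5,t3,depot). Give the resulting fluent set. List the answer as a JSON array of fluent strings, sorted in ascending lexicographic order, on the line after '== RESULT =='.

Regress:
  G ∩ del = {}  (empty — regression defined)
  G \ add = {in(p5,t3), pkg_at(p1,whs2), truck_at(t1,whs1)} \ {in(p5,t3)} = {pkg_at(p1,whs2), truck_at(t1,whs1)}
  ∪ pre   = {pkg_at(p1,whs2), truck_at(t1,whs1)} ∪ {pkg_at(p5,depot), truck_at(t3,depot)}
          = {pkg_at(p1,whs2), pkg_at(p5,depot), truck_at(t1,whs1), truck_at(t3,depot)}

== RESULT ==
["pkg_at(p1,whs2)", "pkg_at(p5,depot)", "truck_at(t1,whs1)", "truck_at(t3,depot)"]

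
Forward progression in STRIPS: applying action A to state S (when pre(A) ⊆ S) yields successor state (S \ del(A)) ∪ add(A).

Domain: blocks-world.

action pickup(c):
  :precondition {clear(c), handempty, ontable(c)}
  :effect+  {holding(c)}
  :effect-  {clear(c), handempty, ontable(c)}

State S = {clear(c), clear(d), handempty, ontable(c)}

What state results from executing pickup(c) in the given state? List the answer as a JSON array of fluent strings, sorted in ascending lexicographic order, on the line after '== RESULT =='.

Compute (S \ del) ∪ add:
  pre ⊆ S: {clear(c), handempty, ontable(c)} ⊆ S  — applicable
  S \ del = {clear(d)}
  ∪ add   = {clear(d), holding(c)}

== RESULT ==
["clear(d)", "holding(c)"]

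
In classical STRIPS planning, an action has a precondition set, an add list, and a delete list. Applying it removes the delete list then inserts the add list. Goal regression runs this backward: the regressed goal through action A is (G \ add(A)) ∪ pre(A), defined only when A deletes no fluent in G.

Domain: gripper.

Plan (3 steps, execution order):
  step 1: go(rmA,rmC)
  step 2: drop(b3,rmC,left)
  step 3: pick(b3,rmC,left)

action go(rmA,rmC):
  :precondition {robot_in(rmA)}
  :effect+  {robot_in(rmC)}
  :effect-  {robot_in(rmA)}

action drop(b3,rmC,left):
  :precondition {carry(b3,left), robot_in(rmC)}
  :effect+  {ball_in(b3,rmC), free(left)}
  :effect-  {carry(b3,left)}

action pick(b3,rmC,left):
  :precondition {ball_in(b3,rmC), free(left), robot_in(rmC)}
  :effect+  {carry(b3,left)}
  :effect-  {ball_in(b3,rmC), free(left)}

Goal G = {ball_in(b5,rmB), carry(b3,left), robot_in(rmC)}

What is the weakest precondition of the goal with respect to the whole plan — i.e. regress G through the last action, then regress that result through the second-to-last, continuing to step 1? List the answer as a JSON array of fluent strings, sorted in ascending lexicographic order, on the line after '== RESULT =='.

Work backward from the goal:
  through step 3 (pick(b3,rmC,left)): drop {carry(b3,left)}, keep {ball_in(b5,rmB), robot_in(rmC)}, require {ball_in(b3,rmC), free(left), robot_in(rmC)}
    → {ball_in(b3,rmC), ball_in(b5,rmB), free(left), robot_in(rmC)}
  through step 2 (drop(b3,rmC,left)): drop {ball_in(b3,rmC), free(left)}, keep {ball_in(b5,rmB), robot_in(rmC)}, require {carry(b3,left), robot_in(rmC)}
    → {ball_in(b5,rmB), carry(b3,left), robot_in(rmC)}
  through step 1 (go(rmA,rmC)): drop {robot_in(rmC)}, keep {ball_in(b5,rmB), carry(b3,left)}, require {robot_in(rmA)}
    → {ball_in(b5,rmB), carry(b3,left), robot_in(rmA)}

== RESULT ==
["ball_in(b5,rmB)", "carry(b3,left)", "robot_in(rmA)"]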